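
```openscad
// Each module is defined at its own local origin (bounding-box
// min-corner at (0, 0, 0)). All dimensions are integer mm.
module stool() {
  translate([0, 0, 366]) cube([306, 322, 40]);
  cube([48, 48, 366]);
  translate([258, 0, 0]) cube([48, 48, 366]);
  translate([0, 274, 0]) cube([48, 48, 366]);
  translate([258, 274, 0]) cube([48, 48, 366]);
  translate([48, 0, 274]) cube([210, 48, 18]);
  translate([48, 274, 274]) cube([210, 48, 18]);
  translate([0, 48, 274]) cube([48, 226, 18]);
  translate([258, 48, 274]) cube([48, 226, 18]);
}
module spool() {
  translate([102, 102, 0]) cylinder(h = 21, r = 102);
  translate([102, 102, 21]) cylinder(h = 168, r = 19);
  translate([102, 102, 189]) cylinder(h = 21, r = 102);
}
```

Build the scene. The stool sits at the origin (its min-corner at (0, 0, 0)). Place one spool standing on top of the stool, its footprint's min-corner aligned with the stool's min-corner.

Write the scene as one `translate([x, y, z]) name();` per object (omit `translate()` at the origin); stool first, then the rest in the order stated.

stool();
translate([0, 0, 406]) spool();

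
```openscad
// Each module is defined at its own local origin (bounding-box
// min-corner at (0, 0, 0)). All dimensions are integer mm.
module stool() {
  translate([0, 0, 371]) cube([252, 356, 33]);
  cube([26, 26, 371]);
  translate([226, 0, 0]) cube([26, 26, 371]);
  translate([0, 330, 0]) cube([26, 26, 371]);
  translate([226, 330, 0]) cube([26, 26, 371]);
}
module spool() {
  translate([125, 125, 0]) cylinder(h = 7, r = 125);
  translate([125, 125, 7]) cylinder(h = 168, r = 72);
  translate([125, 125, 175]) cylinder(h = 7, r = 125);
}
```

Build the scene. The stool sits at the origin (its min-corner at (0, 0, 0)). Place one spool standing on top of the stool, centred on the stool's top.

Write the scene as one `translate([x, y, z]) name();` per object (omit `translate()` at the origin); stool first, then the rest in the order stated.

stool();
translate([1, 53, 404]) spool();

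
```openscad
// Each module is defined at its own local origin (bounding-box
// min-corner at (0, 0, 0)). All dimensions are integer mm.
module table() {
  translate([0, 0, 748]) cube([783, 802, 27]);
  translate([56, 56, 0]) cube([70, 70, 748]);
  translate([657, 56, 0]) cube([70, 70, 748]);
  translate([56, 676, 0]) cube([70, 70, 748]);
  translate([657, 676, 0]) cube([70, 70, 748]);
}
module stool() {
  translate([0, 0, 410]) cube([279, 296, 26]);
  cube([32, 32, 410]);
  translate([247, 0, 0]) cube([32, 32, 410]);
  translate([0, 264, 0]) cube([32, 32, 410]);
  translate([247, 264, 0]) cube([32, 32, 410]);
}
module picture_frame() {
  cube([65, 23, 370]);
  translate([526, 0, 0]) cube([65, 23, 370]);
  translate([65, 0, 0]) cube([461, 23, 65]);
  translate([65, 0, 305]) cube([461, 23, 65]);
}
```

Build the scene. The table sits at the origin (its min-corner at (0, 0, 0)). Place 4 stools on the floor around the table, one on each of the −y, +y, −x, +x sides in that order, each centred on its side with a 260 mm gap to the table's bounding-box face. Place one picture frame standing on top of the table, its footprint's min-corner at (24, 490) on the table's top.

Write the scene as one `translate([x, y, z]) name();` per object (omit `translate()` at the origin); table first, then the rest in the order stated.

table();
translate([252, -556, 0]) stool();
translate([252, 1062, 0]) stool();
translate([-539, 253, 0]) stool();
translate([1043, 253, 0]) stool();
translate([24, 490, 775]) picture_frame();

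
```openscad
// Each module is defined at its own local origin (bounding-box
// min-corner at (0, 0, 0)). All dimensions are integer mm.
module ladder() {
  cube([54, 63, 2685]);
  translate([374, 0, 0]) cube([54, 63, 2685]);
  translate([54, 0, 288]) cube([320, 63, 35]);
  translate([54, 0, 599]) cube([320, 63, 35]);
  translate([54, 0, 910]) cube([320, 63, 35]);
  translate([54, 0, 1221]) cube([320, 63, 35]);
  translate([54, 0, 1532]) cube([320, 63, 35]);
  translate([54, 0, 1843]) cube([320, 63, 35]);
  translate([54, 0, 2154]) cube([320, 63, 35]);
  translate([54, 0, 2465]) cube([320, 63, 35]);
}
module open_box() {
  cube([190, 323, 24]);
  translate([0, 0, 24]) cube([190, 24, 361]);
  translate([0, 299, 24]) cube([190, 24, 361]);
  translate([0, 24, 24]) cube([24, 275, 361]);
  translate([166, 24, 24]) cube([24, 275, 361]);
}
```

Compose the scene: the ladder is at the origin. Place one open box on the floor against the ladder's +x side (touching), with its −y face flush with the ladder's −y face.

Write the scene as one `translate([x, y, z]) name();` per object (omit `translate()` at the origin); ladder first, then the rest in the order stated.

ladder();
translate([428, 0, 0]) open_box();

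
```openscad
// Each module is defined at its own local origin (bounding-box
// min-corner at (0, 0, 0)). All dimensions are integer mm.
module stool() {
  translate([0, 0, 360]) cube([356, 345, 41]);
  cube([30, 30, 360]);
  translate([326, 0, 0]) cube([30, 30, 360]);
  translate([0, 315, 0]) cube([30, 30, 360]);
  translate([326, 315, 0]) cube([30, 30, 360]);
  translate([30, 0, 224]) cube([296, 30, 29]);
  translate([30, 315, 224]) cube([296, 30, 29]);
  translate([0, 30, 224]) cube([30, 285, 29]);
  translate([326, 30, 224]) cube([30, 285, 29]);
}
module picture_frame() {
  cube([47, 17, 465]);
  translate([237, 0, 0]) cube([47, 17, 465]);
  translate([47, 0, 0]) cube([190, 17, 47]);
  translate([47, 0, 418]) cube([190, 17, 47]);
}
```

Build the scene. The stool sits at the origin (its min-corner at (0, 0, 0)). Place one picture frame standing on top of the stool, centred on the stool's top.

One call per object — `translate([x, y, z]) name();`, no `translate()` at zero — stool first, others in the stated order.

stool();
translate([36, 164, 401]) picture_frame();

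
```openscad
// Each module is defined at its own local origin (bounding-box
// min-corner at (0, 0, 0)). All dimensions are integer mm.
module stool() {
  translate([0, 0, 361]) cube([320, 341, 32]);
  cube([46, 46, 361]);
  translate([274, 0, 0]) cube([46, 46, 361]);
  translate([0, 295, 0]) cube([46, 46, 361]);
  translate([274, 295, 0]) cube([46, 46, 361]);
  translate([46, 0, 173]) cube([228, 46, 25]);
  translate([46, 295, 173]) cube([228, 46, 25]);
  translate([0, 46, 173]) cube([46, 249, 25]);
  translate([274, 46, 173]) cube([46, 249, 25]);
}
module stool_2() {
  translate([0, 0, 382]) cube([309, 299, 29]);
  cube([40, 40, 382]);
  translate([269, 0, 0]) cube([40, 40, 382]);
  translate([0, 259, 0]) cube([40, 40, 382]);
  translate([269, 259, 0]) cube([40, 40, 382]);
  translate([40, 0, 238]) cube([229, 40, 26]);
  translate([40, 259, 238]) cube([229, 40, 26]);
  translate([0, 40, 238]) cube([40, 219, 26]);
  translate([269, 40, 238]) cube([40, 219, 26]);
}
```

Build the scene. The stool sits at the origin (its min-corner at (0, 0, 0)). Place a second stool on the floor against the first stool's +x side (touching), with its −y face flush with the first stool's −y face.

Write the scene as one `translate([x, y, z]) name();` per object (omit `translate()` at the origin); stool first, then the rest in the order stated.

stool();
translate([320, 0, 0]) stool_2();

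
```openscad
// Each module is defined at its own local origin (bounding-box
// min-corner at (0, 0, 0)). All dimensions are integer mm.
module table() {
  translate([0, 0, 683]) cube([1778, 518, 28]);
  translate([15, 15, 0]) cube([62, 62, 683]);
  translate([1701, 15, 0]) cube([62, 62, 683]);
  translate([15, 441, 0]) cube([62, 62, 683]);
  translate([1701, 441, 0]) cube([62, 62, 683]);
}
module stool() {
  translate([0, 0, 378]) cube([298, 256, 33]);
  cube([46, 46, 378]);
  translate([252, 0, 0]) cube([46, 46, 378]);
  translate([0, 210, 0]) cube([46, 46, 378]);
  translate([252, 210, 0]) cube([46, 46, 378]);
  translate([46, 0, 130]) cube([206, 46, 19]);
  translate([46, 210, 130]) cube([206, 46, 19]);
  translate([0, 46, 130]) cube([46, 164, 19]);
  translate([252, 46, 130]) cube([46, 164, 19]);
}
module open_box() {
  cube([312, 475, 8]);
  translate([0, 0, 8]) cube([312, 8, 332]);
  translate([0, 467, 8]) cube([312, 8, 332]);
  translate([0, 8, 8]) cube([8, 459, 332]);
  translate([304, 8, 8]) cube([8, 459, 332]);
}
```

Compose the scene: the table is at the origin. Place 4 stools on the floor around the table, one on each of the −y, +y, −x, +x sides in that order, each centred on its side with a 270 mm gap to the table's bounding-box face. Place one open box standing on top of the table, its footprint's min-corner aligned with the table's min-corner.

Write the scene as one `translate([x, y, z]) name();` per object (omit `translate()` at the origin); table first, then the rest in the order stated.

table();
translate([740, -526, 0]) stool();
translate([740, 788, 0]) stool();
translate([-568, 131, 0]) stool();
translate([2048, 131, 0]) stool();
translate([0, 0, 711]) open_box();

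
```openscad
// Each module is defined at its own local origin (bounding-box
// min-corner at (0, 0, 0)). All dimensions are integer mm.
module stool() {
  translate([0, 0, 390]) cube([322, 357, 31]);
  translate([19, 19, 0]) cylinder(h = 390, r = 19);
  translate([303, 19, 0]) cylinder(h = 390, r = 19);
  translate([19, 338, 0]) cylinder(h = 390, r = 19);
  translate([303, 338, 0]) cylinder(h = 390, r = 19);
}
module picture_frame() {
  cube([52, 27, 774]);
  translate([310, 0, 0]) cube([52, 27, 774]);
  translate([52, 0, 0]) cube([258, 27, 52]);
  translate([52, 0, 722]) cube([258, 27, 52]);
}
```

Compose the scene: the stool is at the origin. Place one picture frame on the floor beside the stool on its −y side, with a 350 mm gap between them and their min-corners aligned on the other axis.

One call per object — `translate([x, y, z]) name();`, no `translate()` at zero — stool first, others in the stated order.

stool();
translate([0, -377, 0]) picture_frame();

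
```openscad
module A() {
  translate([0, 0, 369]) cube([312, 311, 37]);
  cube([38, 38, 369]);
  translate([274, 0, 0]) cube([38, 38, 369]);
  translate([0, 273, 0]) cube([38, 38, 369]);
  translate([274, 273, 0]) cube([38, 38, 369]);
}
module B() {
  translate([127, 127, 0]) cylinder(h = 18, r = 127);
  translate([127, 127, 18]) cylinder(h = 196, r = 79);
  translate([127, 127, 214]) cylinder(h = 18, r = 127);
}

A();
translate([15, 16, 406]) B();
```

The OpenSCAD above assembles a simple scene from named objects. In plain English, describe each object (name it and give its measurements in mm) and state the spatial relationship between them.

A is a four-legged stool. The seat is a 312×311×37 mm slab whose top surface is at z = 406 mm; four square legs, each 38×38 mm in cross-section, run from the floor (z = 0) to the underside of the seat, each flush with a corner of the seat.

B is a spool: two coaxial disc flanges of radius 127 mm and thickness 18 mm, joined by a core cylinder of radius 79 mm and height 196 mm. The lower flange rests on z = 0 and the three cylinders share a vertical axis.

The spool is on top of the stool.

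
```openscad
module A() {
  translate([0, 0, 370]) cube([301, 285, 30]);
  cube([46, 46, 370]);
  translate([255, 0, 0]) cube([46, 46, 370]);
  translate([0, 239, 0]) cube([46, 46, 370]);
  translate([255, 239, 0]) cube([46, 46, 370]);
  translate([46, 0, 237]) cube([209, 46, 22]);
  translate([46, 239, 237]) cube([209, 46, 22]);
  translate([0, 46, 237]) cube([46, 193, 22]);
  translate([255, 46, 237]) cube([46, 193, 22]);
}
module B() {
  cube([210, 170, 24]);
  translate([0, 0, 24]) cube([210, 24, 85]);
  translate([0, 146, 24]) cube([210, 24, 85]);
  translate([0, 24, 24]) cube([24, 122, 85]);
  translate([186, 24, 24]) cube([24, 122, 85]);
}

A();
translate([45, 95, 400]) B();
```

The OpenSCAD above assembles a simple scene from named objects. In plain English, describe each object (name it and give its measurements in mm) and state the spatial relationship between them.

A is a simple wooden stool: a rectangular seat 301 mm (x) by 285 mm (y), 30 mm thick, top face at z = 400 mm, on four square legs, each 46×46 mm in cross-section. The legs rest on z = 0, each flush with a corner of the seat. Four stretchers, 46 mm wide and 22 mm tall, connect adjacent legs with their undersides at z = 237 mm, each running between the inner faces of the legs it joins and aligned with the legs' outer faces on the other axis.

B is an open-topped rectangular box: outside dimensions 210×170×109 mm, with a uniform wall and base thickness of 24 mm. The base is a full 210×170 slab on the floor; four walls sit on top of the base. The front and back walls (the −y and +y sides) span the full width; the two side walls fit between them.

The open box is on top of the stool.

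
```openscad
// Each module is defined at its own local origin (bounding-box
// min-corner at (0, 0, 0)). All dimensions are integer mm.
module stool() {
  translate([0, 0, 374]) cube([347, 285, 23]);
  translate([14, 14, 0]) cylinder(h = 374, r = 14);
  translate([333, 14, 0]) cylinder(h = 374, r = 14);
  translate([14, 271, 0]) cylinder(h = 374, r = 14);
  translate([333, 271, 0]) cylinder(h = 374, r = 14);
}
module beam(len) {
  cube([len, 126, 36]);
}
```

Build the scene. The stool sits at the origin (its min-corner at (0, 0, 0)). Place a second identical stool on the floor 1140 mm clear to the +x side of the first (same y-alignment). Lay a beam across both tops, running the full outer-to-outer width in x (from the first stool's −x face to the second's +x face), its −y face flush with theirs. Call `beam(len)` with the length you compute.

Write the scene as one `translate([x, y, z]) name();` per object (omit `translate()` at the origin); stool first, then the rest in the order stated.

stool();
translate([1487, 0, 0]) stool();
translate([0, 0, 397]) beam(1834);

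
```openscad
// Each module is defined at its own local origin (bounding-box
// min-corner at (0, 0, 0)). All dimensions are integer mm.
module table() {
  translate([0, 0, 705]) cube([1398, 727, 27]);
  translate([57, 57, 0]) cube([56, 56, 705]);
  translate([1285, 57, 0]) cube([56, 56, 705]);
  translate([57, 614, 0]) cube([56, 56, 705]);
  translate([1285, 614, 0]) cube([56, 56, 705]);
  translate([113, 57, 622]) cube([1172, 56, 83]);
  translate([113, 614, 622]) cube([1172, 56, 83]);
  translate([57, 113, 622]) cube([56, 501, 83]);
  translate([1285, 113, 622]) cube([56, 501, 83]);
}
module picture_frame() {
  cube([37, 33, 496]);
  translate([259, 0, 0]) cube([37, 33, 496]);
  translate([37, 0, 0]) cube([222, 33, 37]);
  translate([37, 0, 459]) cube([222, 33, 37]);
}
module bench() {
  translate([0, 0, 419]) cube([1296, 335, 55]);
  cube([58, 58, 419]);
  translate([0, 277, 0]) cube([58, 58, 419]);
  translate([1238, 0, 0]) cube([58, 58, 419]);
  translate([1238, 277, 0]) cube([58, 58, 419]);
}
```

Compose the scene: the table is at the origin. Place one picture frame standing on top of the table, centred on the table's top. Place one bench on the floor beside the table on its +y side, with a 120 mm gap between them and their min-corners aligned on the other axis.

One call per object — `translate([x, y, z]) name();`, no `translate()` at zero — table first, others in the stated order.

table();
translate([551, 347, 732]) picture_frame();
translate([0, 847, 0]) bench();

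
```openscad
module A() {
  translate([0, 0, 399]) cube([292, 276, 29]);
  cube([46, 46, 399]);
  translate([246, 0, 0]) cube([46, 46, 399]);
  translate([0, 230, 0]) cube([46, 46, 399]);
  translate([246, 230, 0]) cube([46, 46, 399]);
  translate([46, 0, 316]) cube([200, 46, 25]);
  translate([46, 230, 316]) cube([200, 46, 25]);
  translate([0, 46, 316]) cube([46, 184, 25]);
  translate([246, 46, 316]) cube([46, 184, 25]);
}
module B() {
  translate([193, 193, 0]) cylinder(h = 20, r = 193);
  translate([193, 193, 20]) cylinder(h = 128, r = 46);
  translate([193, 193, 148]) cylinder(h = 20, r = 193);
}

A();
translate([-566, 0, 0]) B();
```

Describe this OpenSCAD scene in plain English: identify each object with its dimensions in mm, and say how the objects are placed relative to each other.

A is a four-legged stool. The seat is 292×276 mm, 29 mm thick, top at z = 428 mm. It stands on four square legs, each 46×46 mm in cross-section, from z = 0 to the seat underside, each flush with a corner of the seat. Four stretchers, 46 mm wide and 25 mm tall, connect adjacent legs with their undersides at z = 316 mm, each running between the inner faces of the legs it joins and aligned with the legs' outer faces on the other axis.

B is a spool: two coaxial disc flanges of radius 193 mm and thickness 20 mm, joined by a core cylinder of radius 46 mm and height 128 mm. The lower flange rests on z = 0 and the three cylinders share a vertical axis.

The spool is on the floor beside the stool on its −x side.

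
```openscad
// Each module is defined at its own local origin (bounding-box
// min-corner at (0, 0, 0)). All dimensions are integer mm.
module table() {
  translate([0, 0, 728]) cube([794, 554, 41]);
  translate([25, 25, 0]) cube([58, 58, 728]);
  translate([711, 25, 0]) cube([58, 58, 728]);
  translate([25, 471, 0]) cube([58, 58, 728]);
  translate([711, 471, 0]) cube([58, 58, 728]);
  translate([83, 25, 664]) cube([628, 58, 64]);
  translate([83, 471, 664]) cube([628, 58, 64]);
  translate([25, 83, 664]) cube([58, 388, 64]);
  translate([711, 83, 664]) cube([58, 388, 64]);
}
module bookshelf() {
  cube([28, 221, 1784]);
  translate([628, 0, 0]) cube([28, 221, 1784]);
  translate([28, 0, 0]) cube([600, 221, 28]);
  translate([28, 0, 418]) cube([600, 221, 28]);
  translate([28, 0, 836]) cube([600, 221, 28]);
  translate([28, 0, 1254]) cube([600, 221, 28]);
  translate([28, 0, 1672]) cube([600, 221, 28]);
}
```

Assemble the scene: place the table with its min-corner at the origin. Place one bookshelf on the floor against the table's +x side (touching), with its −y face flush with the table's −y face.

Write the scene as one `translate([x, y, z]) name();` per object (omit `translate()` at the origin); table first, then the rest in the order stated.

table();
translate([794, 0, 0]) bookshelf();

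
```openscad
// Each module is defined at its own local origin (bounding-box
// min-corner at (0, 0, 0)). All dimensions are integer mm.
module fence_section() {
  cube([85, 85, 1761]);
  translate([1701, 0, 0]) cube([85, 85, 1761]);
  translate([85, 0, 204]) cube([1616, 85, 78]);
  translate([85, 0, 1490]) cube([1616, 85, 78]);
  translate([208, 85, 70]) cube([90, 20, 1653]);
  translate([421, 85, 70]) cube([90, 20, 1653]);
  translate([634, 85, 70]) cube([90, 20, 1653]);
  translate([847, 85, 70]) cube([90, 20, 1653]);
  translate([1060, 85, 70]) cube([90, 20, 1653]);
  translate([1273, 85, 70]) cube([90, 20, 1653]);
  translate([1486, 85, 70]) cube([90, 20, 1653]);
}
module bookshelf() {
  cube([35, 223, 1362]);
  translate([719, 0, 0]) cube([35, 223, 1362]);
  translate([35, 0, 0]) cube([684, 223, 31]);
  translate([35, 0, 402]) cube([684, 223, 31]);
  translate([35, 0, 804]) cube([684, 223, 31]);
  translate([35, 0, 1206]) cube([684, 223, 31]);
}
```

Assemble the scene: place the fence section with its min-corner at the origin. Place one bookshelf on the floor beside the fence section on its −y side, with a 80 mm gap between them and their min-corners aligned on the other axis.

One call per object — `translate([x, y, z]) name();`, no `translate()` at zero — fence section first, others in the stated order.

fence_section();
translate([0, -303, 0]) bookshelf();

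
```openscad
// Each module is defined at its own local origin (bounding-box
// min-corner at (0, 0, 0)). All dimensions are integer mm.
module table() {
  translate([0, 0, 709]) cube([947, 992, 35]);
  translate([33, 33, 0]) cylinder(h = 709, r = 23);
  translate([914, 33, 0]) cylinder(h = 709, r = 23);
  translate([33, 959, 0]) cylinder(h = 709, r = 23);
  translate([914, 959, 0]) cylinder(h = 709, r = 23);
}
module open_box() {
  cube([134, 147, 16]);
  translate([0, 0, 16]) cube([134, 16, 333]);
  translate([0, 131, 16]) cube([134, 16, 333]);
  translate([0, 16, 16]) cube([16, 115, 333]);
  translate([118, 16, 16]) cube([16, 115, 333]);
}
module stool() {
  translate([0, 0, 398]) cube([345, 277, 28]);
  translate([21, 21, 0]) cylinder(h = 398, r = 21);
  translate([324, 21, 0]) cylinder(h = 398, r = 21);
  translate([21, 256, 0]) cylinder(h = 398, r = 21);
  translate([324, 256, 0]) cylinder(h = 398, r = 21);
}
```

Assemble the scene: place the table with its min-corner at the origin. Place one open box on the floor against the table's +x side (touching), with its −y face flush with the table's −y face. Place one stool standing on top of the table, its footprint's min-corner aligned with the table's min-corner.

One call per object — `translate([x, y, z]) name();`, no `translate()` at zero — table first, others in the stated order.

table();
translate([947, 0, 0]) open_box();
translate([0, 0, 744]) stool();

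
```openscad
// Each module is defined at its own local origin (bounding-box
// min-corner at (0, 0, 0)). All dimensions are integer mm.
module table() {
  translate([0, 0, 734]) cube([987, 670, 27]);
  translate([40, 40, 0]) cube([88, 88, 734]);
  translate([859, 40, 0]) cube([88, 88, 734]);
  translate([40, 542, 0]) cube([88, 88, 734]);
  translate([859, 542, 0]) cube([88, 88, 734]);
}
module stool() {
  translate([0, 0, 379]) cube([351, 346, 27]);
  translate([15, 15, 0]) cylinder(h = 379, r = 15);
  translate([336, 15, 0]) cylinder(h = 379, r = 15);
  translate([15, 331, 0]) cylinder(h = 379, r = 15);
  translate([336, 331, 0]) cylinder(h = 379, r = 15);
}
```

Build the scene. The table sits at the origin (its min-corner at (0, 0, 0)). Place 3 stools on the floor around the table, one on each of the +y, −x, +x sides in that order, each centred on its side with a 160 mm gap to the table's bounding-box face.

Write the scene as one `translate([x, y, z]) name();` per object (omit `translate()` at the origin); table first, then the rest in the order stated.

table();
translate([318, 830, 0]) stool();
translate([-511, 162, 0]) stool();
translate([1147, 162, 0]) stool();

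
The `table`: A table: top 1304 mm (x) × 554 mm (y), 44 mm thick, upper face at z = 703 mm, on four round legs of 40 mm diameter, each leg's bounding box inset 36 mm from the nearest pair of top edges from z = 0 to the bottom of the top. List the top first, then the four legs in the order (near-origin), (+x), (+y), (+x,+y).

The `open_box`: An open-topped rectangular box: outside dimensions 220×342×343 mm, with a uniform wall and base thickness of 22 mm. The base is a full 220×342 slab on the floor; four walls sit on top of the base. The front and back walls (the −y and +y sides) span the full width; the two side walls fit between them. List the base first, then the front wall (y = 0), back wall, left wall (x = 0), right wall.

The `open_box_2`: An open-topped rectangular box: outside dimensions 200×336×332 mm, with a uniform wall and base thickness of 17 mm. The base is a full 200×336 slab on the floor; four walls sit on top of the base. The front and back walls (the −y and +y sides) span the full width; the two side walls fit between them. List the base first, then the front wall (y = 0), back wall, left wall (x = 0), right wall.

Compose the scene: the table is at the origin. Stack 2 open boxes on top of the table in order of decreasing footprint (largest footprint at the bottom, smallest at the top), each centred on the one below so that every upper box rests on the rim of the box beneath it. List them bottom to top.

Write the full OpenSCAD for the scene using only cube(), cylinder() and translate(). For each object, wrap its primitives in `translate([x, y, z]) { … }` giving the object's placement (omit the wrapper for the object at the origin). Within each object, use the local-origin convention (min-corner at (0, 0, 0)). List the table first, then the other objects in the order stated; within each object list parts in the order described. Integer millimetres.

translate([0, 0, 659]) cube([1304, 554, 44]);
translate([56, 56, 0]) cylinder(h = 659, r = 20);
translate([1248, 56, 0]) cylinder(h = 659, r = 20);
translate([56, 498, 0]) cylinder(h = 659, r = 20);
translate([1248, 498, 0]) cylinder(h = 659, r = 20);
translate([542, 106, 703]) {
  cube([220, 342, 22]);
  translate([0, 0, 22]) cube([220, 22, 321]);
  translate([0, 320, 22]) cube([220, 22, 321]);
  translate([0, 22, 22]) cube([22, 298, 321]);
  translate([198, 22, 22]) cube([22, 298, 321]);
}
translate([552, 109, 1046]) {
  cube([200, 336, 17]);
  translate([0, 0, 17]) cube([200, 17, 315]);
  translate([0, 319, 17]) cube([200, 17, 315]);
  translate([0, 17, 17]) cube([17, 302, 315]);
  translate([183, 17, 17]) cube([17, 302, 315]);
}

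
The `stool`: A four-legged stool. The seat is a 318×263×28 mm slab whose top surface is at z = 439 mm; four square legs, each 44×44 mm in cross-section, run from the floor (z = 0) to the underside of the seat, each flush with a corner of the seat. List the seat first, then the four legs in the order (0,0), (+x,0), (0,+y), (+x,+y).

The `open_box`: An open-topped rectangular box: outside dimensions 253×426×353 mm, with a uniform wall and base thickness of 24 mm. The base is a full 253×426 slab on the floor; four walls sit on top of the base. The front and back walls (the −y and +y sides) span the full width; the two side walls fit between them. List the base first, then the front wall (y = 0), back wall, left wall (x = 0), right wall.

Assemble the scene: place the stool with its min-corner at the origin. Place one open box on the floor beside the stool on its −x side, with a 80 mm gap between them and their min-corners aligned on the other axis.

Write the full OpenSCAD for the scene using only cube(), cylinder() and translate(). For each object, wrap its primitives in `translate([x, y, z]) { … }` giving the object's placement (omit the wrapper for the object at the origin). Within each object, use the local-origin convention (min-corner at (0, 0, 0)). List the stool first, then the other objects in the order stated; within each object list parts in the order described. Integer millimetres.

translate([0, 0, 411]) cube([318, 263, 28]);
cube([44, 44, 411]);
translate([274, 0, 0]) cube([44, 44, 411]);
translate([0, 219, 0]) cube([44, 44, 411]);
translate([274, 219, 0]) cube([44, 44, 411]);
translate([-333, 0, 0]) {
  cube([253, 426, 24]);
  translate([0, 0, 24]) cube([253, 24, 329]);
  translate([0, 402, 24]) cube([253, 24, 329]);
  translate([0, 24, 24]) cube([24, 378, 329]);
  translate([229, 24, 24]) cube([24, 378, 329]);
}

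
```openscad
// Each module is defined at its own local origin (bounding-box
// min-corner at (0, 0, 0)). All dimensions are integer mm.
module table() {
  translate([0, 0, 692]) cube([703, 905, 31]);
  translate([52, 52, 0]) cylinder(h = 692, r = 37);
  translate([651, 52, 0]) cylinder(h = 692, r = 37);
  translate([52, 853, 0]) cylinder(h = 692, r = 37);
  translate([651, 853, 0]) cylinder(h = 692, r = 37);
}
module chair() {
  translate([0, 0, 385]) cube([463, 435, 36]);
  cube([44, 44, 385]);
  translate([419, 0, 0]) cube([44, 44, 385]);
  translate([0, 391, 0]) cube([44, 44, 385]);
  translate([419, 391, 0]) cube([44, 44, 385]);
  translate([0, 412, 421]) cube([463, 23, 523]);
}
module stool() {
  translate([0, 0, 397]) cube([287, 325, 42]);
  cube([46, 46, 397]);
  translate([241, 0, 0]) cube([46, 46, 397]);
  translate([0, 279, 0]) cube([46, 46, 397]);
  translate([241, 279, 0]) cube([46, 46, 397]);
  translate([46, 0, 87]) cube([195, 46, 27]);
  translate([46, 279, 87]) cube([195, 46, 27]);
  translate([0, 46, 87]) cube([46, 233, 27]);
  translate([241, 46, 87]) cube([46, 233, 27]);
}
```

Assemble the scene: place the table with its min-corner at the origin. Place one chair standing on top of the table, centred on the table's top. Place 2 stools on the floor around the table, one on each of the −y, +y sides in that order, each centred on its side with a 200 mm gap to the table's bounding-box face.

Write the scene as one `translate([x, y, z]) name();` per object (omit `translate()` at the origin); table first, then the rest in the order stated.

table();
translate([120, 235, 723]) chair();
translate([208, -525, 0]) stool();
translate([208, 1105, 0]) stool();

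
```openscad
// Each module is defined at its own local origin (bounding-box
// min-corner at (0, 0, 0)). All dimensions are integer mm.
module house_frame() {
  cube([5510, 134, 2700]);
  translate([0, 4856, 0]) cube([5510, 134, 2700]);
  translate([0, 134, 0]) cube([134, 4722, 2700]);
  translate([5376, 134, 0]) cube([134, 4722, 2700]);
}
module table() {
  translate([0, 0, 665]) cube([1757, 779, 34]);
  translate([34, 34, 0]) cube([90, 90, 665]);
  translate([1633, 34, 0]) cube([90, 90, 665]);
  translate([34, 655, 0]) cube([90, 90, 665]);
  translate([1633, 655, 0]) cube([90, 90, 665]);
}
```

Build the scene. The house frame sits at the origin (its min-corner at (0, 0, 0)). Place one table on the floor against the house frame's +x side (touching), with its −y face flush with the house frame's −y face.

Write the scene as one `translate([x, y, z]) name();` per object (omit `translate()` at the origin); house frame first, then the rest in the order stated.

house_frame();
translate([5510, 0, 0]) table();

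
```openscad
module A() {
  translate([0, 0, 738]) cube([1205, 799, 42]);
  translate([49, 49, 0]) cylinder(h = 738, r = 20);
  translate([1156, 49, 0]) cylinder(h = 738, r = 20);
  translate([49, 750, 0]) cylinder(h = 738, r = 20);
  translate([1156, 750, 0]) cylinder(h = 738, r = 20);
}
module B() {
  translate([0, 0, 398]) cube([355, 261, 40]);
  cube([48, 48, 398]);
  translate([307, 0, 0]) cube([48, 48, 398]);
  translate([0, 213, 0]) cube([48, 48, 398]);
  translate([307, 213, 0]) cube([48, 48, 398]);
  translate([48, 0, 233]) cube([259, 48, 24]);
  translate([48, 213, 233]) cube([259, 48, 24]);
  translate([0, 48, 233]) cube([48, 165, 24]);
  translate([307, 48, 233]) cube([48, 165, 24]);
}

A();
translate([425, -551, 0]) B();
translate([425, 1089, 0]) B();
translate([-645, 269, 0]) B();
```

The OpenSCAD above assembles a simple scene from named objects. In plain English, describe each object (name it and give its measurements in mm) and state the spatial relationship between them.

A is a table: top 1205 mm (x) × 799 mm (y), 42 mm thick, upper face at z = 780 mm, on four round legs of 40 mm diameter, each leg's bounding box inset 29 mm from the nearest pair of top edges, running from z = 0 to the bottom of the top.

B is a four-legged stool. The seat is 355×261 mm, 40 mm thick, top at z = 438 mm. It stands on four square legs, each 48×48 mm in cross-section, from z = 0 to the seat underside, each flush with a corner of the seat. Four stretchers, 48 mm wide and 24 mm tall, connect adjacent legs with their undersides at z = 233 mm, each running between the inner faces of the legs it joins and aligned with the legs' outer faces on the other axis.

Three stools sit around the table at the −y, +y, −x sides.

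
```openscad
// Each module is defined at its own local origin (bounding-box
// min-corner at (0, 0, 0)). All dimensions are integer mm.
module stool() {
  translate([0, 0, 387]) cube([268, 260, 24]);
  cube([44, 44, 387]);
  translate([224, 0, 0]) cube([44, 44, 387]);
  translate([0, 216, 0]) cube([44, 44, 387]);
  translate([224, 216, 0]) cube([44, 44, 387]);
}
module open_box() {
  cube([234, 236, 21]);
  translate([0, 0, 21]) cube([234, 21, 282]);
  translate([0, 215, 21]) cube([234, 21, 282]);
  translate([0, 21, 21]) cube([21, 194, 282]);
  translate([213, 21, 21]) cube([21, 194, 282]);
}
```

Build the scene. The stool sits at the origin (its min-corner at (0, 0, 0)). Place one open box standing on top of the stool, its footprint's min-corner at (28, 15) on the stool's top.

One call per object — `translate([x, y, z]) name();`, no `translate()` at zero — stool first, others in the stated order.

stool();
translate([28, 15, 411]) open_box();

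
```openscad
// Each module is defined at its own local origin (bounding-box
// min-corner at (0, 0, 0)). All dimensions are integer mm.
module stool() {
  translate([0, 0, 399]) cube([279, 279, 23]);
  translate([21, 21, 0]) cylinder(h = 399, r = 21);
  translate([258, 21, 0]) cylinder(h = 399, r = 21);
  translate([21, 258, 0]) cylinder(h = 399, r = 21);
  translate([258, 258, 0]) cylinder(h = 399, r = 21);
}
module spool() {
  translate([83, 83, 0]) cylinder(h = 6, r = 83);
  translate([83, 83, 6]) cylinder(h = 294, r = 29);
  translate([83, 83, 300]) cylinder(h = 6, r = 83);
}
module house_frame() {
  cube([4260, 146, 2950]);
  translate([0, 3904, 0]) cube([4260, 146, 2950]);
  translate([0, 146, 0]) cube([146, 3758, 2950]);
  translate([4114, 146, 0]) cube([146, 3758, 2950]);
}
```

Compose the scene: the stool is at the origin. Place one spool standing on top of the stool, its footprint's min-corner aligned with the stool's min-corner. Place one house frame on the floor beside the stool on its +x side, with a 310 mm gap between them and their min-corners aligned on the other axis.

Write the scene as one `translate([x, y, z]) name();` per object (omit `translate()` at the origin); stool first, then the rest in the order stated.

stool();
translate([0, 0, 422]) spool();
translate([589, 0, 0]) house_frame();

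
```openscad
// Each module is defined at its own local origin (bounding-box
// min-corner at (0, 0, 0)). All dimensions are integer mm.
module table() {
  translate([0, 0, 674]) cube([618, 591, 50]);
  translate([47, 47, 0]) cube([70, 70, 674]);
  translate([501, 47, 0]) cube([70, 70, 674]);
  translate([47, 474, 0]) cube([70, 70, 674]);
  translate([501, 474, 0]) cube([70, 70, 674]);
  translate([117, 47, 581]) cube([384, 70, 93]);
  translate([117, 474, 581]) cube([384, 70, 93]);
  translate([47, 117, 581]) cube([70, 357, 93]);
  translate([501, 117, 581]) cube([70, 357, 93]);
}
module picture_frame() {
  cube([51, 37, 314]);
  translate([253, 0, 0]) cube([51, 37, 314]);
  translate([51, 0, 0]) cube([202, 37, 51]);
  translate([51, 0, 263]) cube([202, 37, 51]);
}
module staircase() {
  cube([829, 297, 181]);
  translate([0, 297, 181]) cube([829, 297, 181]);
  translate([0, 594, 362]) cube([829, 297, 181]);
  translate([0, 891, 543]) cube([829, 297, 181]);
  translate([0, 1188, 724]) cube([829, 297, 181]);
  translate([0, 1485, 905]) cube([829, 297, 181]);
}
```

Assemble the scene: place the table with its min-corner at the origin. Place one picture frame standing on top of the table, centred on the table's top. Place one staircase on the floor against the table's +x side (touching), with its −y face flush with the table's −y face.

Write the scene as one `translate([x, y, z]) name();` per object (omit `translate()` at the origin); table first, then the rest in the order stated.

table();
translate([157, 277, 724]) picture_frame();
translate([618, 0, 0]) staircase();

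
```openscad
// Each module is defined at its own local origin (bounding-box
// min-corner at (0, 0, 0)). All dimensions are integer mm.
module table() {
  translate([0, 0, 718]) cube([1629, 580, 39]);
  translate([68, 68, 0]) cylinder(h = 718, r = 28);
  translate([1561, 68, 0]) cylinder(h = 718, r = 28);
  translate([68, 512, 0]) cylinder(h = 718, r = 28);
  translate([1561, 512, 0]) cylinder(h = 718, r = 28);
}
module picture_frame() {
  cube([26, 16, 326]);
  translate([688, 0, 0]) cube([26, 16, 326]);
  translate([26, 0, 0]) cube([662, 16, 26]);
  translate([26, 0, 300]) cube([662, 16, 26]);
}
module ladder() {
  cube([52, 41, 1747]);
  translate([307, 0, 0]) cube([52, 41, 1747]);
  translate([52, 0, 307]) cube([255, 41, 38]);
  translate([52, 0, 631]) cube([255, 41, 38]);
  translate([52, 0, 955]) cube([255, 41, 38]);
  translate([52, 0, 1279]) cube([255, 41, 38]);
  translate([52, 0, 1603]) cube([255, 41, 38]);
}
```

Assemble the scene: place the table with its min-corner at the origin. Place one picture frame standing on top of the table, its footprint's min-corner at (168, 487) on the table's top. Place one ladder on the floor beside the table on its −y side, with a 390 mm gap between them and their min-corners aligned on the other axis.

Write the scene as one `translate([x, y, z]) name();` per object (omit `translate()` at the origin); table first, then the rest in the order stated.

table();
translate([168, 487, 757]) picture_frame();
translate([0, -431, 0]) ladder();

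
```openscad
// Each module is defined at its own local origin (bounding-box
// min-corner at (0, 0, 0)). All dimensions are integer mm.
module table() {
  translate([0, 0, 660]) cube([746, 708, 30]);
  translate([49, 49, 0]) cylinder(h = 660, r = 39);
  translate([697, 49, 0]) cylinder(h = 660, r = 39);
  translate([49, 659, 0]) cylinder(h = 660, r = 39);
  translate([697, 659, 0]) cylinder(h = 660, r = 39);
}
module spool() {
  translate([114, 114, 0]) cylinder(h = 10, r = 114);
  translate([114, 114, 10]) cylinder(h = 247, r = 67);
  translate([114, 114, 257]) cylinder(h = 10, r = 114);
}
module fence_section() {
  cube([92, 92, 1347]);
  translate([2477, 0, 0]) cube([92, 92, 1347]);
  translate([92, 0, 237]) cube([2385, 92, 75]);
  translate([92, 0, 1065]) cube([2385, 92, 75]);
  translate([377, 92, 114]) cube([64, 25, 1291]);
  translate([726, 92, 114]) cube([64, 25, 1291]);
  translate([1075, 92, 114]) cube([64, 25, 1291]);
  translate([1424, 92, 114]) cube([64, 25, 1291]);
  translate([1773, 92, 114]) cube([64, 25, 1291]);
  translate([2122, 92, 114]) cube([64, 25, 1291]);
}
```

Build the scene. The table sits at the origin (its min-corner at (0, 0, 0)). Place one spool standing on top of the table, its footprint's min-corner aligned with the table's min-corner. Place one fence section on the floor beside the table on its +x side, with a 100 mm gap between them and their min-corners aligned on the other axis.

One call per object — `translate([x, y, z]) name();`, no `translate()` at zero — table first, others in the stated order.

table();
translate([0, 0, 690]) spool();
translate([846, 0, 0]) fence_section();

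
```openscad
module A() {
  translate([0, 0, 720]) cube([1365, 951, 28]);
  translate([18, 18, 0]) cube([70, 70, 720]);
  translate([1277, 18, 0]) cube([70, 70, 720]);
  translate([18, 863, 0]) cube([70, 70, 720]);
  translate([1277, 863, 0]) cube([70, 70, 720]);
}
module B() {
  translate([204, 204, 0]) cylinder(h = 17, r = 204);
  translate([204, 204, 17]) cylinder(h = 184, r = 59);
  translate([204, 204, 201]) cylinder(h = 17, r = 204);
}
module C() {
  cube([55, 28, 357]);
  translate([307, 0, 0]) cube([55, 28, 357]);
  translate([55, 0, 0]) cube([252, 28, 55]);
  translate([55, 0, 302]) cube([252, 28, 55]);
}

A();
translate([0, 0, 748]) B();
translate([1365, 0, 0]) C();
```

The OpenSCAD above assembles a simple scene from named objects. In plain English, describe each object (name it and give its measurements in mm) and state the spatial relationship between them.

A is a rectangular dining table. The top is 1365×951×28 mm with its upper surface at z = 748 mm. It stands on four 70×70 mm square legs, each inset 18 mm from the nearest pair of top edges, running from the floor to the underside of the top.

B is a spool: two coaxial disc flanges of radius 204 mm and thickness 17 mm, joined by a core cylinder of radius 59 mm and height 184 mm. The lower flange rests on z = 0 and the three cylinders share a vertical axis.

C is a picture frame with a 252×247 mm rectangular opening (x by z) and a uniform 55 mm border on every side. Frame depth is 28 mm along y. It is built from two vertical stiles running the full outside height and two horizontal rails spanning the gap between the stiles.

The spool is on top of the table. The picture frame is against the table's +x side, with their −y faces flush.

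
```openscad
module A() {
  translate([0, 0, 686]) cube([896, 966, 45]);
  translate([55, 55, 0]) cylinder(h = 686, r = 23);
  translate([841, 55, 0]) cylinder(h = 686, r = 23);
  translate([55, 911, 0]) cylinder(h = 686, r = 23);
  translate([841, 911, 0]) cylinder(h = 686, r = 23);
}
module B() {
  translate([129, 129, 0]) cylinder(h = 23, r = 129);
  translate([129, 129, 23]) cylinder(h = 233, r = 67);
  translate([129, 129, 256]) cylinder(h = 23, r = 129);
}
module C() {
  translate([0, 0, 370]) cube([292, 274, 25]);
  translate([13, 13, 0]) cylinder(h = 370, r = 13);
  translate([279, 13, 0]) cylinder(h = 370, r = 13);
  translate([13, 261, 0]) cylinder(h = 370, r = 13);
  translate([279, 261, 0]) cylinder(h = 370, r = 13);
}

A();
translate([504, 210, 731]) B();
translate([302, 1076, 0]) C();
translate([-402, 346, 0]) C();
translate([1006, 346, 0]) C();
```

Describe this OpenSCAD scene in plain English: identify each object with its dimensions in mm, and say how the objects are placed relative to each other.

A is a table with a 896×966 mm rectangular top, 45 mm thick, top surface at z = 731 mm, supported by four round legs of 46 mm diameter, each leg's bounding box inset 32 mm from the nearest pair of top edges, running from the floor.

B is a spool: two coaxial disc flanges of radius 129 mm and thickness 23 mm, joined by a core cylinder of radius 67 mm and height 233 mm. The lower flange rests on z = 0 and the three cylinders share a vertical axis.

C is a four-legged stool. The seat is 292×274 mm, 25 mm thick, top at z = 395 mm. It stands on four round legs, each 26 mm in diameter, from z = 0 to the seat underside, each leg's axis is inset half a diameter from the nearest pair of seat edges (so the leg's bounding box is flush with the corner).

The spool is on top of the table. Three stools sit around the table at the +y, −x, +x sides.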